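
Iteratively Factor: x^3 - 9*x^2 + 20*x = (x)*(x^2 - 9*x + 20) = x*(x - 5)*(x - 4)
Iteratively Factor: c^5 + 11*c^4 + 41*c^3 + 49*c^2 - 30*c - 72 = (c + 4)*(c^4 + 7*c^3 + 13*c^2 - 3*c - 18) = (c + 2)*(c + 4)*(c^3 + 5*c^2 + 3*c - 9) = (c - 1)*(c + 2)*(c + 4)*(c^2 + 6*c + 9) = (c - 1)*(c + 2)*(c + 3)*(c + 4)*(c + 3)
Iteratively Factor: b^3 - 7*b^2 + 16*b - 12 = (b - 2)*(b^2 - 5*b + 6) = (b - 3)*(b - 2)*(b - 2)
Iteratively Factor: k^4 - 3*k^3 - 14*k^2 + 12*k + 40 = (k + 2)*(k^3 - 5*k^2 - 4*k + 20) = (k - 5)*(k + 2)*(k^2 - 4) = (k - 5)*(k - 2)*(k + 2)*(k + 2)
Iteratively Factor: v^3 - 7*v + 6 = (v - 1)*(v^2 + v - 6) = (v - 1)*(v + 3)*(v - 2)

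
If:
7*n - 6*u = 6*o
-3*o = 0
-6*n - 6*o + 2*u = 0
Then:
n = 0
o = 0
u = 0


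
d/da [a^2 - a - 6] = 2*a - 1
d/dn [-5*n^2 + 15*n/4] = 15/4 - 10*n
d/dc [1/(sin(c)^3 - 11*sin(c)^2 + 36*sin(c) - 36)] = (-3*sin(c)^2 + 22*sin(c) - 36)*cos(c)/(sin(c)^3 - 11*sin(c)^2 + 36*sin(c) - 36)^2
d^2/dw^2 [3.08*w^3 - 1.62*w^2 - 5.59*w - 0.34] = 18.48*w - 3.24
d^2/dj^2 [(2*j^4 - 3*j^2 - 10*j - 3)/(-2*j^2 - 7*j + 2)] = 2*(-8*j^6 - 84*j^5 - 270*j^4 + 222*j^3 + 24*j^2 + 246*j + 311)/(8*j^6 + 84*j^5 + 270*j^4 + 175*j^3 - 270*j^2 + 84*j - 8)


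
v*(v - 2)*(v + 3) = v^3 + v^2 - 6*v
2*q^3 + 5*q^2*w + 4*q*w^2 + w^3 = (q + w)^2*(2*q + w)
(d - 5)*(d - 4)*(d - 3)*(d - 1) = d^4 - 13*d^3 + 59*d^2 - 107*d + 60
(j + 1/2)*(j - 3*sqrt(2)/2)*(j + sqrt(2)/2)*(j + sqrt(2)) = j^4 + j^3/2 - 7*j^2/2 - 3*sqrt(2)*j/2 - 7*j/4 - 3*sqrt(2)/4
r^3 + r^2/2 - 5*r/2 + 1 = (r - 1)*(r - 1/2)*(r + 2)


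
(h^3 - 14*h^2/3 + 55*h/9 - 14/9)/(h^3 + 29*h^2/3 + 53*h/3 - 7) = (3*h^2 - 13*h + 14)/(3*(h^2 + 10*h + 21))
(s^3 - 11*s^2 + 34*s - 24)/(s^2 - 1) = (s^2 - 10*s + 24)/(s + 1)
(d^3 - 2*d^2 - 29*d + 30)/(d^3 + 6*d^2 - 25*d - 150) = (d^2 - 7*d + 6)/(d^2 + d - 30)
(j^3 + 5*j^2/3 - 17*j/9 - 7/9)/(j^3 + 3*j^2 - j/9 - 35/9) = (3*j + 1)/(3*j + 5)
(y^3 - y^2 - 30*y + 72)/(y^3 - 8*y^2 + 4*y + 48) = (y^2 + 3*y - 18)/(y^2 - 4*y - 12)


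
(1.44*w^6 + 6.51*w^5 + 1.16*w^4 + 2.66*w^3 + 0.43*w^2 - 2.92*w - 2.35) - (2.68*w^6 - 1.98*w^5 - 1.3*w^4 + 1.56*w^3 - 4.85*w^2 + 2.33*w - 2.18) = -1.24*w^6 + 8.49*w^5 + 2.46*w^4 + 1.1*w^3 + 5.28*w^2 - 5.25*w - 0.17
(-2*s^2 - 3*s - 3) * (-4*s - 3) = 8*s^3 + 18*s^2 + 21*s + 9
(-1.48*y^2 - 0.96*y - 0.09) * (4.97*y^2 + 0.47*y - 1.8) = -7.3556*y^4 - 5.4668*y^3 + 1.7655*y^2 + 1.6857*y + 0.162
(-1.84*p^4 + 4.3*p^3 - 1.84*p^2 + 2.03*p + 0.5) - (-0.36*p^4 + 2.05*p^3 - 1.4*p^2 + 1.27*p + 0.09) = -1.48*p^4 + 2.25*p^3 - 0.44*p^2 + 0.76*p + 0.41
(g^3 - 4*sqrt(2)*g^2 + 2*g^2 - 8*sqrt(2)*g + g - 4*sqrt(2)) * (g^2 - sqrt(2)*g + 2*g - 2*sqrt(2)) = g^5 - 5*sqrt(2)*g^4 + 4*g^4 - 20*sqrt(2)*g^3 + 13*g^3 - 25*sqrt(2)*g^2 + 34*g^2 - 10*sqrt(2)*g + 40*g + 16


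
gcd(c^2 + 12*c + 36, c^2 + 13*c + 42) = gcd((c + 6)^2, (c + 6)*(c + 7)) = c + 6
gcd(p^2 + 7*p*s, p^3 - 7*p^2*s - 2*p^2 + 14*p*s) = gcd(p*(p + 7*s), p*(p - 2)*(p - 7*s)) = p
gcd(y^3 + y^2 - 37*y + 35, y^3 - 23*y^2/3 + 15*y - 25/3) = y^2 - 6*y + 5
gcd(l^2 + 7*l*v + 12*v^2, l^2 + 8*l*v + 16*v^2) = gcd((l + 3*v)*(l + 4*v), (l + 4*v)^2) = l + 4*v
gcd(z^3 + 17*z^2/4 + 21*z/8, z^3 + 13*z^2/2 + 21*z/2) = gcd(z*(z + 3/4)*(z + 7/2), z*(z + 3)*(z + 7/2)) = z^2 + 7*z/2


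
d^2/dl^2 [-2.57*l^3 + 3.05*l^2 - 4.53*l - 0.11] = 6.1 - 15.42*l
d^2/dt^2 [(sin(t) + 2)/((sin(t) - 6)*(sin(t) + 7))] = (-sin(t)^5 - 7*sin(t)^4 - 256*sin(t)^3 - 368*sin(t)^2 - 1584*sin(t) + 256)/((sin(t) - 6)^3*(sin(t) + 7)^3)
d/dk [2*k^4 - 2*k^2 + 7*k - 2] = 8*k^3 - 4*k + 7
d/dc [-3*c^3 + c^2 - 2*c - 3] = -9*c^2 + 2*c - 2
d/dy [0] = 0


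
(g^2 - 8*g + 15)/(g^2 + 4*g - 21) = (g - 5)/(g + 7)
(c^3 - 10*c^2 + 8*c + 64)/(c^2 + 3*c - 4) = (c^3 - 10*c^2 + 8*c + 64)/(c^2 + 3*c - 4)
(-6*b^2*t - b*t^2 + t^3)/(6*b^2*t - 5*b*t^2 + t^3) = (2*b + t)/(-2*b + t)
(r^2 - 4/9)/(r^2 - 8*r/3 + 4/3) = (r + 2/3)/(r - 2)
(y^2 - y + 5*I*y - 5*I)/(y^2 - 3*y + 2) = (y + 5*I)/(y - 2)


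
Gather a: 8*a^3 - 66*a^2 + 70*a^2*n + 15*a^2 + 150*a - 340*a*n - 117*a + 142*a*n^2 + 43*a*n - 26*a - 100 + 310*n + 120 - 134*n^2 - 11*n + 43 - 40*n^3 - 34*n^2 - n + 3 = 8*a^3 + a^2*(70*n - 51) + a*(142*n^2 - 297*n + 7) - 40*n^3 - 168*n^2 + 298*n + 66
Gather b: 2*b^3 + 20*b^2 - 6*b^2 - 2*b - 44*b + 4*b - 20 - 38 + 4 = 2*b^3 + 14*b^2 - 42*b - 54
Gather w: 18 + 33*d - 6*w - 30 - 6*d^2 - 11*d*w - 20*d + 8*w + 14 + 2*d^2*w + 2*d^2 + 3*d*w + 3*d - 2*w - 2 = -4*d^2 + 16*d + w*(2*d^2 - 8*d)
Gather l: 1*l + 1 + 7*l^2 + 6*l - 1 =7*l^2 + 7*l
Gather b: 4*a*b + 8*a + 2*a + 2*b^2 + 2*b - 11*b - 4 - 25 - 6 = 10*a + 2*b^2 + b*(4*a - 9) - 35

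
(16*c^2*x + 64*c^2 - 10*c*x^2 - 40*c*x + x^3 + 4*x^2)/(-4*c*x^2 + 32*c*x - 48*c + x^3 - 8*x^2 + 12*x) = (-16*c^2*x - 64*c^2 + 10*c*x^2 + 40*c*x - x^3 - 4*x^2)/(4*c*x^2 - 32*c*x + 48*c - x^3 + 8*x^2 - 12*x)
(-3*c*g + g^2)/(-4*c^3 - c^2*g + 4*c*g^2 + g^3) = g*(3*c - g)/(4*c^3 + c^2*g - 4*c*g^2 - g^3)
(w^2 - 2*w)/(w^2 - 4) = w/(w + 2)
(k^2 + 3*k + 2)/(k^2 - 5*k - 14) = (k + 1)/(k - 7)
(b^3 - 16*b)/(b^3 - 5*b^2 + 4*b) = (b + 4)/(b - 1)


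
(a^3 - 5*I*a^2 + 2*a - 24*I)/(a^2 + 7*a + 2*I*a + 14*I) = (a^2 - 7*I*a - 12)/(a + 7)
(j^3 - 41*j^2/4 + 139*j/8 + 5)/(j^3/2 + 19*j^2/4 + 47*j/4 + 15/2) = (8*j^3 - 82*j^2 + 139*j + 40)/(2*(2*j^3 + 19*j^2 + 47*j + 30))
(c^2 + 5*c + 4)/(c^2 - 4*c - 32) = (c + 1)/(c - 8)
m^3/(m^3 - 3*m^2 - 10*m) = m^2/(m^2 - 3*m - 10)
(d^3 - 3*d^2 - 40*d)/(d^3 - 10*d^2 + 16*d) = (d + 5)/(d - 2)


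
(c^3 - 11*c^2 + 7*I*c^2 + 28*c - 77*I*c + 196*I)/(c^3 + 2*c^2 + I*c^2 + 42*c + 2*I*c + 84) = (c^2 - 11*c + 28)/(c^2 + c*(2 - 6*I) - 12*I)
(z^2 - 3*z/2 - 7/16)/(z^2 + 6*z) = (16*z^2 - 24*z - 7)/(16*z*(z + 6))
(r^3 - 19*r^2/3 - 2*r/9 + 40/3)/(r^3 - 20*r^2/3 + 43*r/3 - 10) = (r^2 - 14*r/3 - 8)/(r^2 - 5*r + 6)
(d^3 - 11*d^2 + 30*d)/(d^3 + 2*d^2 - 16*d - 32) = d*(d^2 - 11*d + 30)/(d^3 + 2*d^2 - 16*d - 32)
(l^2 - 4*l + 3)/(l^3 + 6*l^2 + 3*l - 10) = (l - 3)/(l^2 + 7*l + 10)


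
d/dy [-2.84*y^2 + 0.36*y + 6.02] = 0.36 - 5.68*y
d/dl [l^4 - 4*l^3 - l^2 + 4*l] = 4*l^3 - 12*l^2 - 2*l + 4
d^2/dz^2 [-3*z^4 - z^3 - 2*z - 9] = 6*z*(-6*z - 1)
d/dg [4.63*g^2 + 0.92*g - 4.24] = 9.26*g + 0.92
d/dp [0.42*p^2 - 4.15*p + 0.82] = 0.84*p - 4.15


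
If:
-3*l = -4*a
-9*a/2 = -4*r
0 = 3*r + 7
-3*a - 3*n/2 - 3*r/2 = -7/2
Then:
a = -56/27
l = -224/81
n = 238/27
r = -7/3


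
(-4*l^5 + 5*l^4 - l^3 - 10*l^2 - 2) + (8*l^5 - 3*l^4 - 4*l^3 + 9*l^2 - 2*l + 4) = 4*l^5 + 2*l^4 - 5*l^3 - l^2 - 2*l + 2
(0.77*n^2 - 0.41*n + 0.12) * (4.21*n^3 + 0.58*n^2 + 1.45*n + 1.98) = 3.2417*n^5 - 1.2795*n^4 + 1.3839*n^3 + 0.9997*n^2 - 0.6378*n + 0.2376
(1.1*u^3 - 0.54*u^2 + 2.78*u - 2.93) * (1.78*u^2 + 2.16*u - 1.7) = 1.958*u^5 + 1.4148*u^4 + 1.912*u^3 + 1.7074*u^2 - 11.0548*u + 4.981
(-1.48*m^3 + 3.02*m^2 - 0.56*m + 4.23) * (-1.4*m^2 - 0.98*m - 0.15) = 2.072*m^5 - 2.7776*m^4 - 1.9536*m^3 - 5.8262*m^2 - 4.0614*m - 0.6345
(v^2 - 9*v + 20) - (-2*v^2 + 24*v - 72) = 3*v^2 - 33*v + 92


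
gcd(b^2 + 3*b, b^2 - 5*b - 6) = 1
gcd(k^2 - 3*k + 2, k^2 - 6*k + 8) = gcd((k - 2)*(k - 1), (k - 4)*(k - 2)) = k - 2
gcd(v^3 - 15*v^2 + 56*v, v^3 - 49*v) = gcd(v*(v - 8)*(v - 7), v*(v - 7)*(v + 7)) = v^2 - 7*v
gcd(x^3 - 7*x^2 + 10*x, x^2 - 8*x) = x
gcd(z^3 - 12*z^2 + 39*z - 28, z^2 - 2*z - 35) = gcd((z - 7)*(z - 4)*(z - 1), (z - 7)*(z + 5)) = z - 7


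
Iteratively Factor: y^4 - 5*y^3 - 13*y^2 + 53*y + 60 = (y - 5)*(y^3 - 13*y - 12) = (y - 5)*(y + 1)*(y^2 - y - 12) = (y - 5)*(y + 1)*(y + 3)*(y - 4)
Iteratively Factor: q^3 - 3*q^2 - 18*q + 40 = (q + 4)*(q^2 - 7*q + 10) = (q - 2)*(q + 4)*(q - 5)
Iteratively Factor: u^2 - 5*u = (u - 5)*(u)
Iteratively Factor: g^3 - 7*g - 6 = (g + 2)*(g^2 - 2*g - 3) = (g + 1)*(g + 2)*(g - 3)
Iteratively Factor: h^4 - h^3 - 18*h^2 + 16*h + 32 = (h + 4)*(h^3 - 5*h^2 + 2*h + 8) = (h - 4)*(h + 4)*(h^2 - h - 2) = (h - 4)*(h + 1)*(h + 4)*(h - 2)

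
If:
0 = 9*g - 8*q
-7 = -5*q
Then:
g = 56/45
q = 7/5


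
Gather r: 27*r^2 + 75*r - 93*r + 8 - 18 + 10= 27*r^2 - 18*r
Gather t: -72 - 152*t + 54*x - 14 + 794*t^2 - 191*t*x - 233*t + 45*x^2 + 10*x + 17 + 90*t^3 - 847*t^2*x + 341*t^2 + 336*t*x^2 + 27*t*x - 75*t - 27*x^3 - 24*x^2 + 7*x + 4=90*t^3 + t^2*(1135 - 847*x) + t*(336*x^2 - 164*x - 460) - 27*x^3 + 21*x^2 + 71*x - 65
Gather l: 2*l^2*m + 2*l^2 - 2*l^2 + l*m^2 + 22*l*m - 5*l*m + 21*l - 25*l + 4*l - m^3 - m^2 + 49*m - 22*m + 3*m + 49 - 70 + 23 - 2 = 2*l^2*m + l*(m^2 + 17*m) - m^3 - m^2 + 30*m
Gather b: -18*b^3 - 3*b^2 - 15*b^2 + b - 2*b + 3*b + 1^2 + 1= -18*b^3 - 18*b^2 + 2*b + 2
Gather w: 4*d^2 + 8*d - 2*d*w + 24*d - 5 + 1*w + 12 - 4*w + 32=4*d^2 + 32*d + w*(-2*d - 3) + 39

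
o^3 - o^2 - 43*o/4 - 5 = (o - 4)*(o + 1/2)*(o + 5/2)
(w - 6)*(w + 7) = w^2 + w - 42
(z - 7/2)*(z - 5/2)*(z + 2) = z^3 - 4*z^2 - 13*z/4 + 35/2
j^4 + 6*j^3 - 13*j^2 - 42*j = j*(j - 3)*(j + 2)*(j + 7)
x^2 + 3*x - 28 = (x - 4)*(x + 7)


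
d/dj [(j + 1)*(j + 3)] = 2*j + 4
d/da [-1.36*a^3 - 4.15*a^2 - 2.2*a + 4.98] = -4.08*a^2 - 8.3*a - 2.2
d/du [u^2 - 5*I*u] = 2*u - 5*I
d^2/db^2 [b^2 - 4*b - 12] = 2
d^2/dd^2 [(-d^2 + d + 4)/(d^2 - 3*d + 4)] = 4*(-d^3 + 12*d^2 - 24*d + 8)/(d^6 - 9*d^5 + 39*d^4 - 99*d^3 + 156*d^2 - 144*d + 64)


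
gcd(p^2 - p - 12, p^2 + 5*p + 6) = p + 3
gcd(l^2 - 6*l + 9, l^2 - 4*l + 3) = l - 3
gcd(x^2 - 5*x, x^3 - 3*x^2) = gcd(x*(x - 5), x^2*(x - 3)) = x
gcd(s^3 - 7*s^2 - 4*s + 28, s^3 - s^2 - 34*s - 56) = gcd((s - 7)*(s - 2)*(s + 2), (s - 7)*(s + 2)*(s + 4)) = s^2 - 5*s - 14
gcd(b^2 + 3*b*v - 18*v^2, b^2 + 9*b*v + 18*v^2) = b + 6*v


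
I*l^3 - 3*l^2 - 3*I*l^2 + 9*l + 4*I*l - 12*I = (l - 3)*(l + 4*I)*(I*l + 1)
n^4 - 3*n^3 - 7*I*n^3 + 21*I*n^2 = n^2*(n - 3)*(n - 7*I)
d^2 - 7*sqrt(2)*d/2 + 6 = (d - 2*sqrt(2))*(d - 3*sqrt(2)/2)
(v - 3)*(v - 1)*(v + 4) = v^3 - 13*v + 12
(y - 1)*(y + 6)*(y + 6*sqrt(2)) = y^3 + 5*y^2 + 6*sqrt(2)*y^2 - 6*y + 30*sqrt(2)*y - 36*sqrt(2)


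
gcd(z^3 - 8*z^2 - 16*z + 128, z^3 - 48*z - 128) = z^2 - 4*z - 32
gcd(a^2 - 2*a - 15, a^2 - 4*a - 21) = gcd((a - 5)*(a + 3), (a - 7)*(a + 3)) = a + 3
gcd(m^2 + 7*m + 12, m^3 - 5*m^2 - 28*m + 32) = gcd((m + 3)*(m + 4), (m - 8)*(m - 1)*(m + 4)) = m + 4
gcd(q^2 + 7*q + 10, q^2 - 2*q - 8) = q + 2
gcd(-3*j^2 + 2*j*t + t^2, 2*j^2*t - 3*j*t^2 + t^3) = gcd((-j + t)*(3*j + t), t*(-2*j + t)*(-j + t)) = -j + t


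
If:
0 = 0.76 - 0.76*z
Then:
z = 1.00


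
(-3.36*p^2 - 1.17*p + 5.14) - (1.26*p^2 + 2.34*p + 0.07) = -4.62*p^2 - 3.51*p + 5.07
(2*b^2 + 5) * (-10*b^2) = -20*b^4 - 50*b^2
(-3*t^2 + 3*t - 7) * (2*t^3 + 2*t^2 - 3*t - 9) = -6*t^5 + t^3 + 4*t^2 - 6*t + 63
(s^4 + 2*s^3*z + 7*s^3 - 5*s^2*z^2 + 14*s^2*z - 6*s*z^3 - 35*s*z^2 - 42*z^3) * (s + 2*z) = s^5 + 4*s^4*z + 7*s^4 - s^3*z^2 + 28*s^3*z - 16*s^2*z^3 - 7*s^2*z^2 - 12*s*z^4 - 112*s*z^3 - 84*z^4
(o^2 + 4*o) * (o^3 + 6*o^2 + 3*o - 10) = o^5 + 10*o^4 + 27*o^3 + 2*o^2 - 40*o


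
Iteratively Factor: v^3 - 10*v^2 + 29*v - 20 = (v - 5)*(v^2 - 5*v + 4) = (v - 5)*(v - 1)*(v - 4)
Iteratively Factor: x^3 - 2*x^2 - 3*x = (x + 1)*(x^2 - 3*x) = (x - 3)*(x + 1)*(x)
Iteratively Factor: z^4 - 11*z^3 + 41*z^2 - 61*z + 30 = (z - 3)*(z^3 - 8*z^2 + 17*z - 10) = (z - 5)*(z - 3)*(z^2 - 3*z + 2) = (z - 5)*(z - 3)*(z - 1)*(z - 2)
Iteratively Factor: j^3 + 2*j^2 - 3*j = (j - 1)*(j^2 + 3*j) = (j - 1)*(j + 3)*(j)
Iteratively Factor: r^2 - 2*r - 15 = (r - 5)*(r + 3)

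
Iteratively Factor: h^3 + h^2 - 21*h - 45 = (h + 3)*(h^2 - 2*h - 15) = (h + 3)^2*(h - 5)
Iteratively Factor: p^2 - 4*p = (p - 4)*(p)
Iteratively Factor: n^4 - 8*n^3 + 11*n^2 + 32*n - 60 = (n - 2)*(n^3 - 6*n^2 - n + 30) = (n - 5)*(n - 2)*(n^2 - n - 6) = (n - 5)*(n - 3)*(n - 2)*(n + 2)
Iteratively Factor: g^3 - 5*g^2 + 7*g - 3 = (g - 1)*(g^2 - 4*g + 3) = (g - 1)^2*(g - 3)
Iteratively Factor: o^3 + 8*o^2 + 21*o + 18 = (o + 3)*(o^2 + 5*o + 6) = (o + 2)*(o + 3)*(o + 3)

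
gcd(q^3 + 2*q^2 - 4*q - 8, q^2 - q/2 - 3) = q - 2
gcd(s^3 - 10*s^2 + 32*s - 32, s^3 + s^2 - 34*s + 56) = s^2 - 6*s + 8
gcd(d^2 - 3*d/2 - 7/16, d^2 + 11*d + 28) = 1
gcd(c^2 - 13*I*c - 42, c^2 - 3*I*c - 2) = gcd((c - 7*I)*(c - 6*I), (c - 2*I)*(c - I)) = 1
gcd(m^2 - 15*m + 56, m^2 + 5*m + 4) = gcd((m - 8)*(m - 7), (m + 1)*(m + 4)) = 1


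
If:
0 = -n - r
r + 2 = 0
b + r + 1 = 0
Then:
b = 1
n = 2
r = -2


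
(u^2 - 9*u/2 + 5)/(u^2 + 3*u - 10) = (u - 5/2)/(u + 5)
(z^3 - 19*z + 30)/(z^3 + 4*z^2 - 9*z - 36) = (z^2 + 3*z - 10)/(z^2 + 7*z + 12)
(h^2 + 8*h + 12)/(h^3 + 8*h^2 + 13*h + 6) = (h + 2)/(h^2 + 2*h + 1)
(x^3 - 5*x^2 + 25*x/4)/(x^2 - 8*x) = (x^2 - 5*x + 25/4)/(x - 8)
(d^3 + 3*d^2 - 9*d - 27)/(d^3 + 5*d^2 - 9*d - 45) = (d + 3)/(d + 5)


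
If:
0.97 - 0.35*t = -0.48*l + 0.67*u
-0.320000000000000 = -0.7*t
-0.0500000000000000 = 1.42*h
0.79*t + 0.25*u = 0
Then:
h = -0.04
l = -3.70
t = 0.46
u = -1.44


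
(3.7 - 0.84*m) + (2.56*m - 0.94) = 1.72*m + 2.76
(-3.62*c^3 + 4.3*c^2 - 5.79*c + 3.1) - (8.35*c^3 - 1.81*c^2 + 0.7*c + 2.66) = -11.97*c^3 + 6.11*c^2 - 6.49*c + 0.44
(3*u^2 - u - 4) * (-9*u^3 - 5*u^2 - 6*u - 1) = -27*u^5 - 6*u^4 + 23*u^3 + 23*u^2 + 25*u + 4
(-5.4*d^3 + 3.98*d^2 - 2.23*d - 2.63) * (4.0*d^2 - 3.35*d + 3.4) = -21.6*d^5 + 34.01*d^4 - 40.613*d^3 + 10.4825*d^2 + 1.2285*d - 8.942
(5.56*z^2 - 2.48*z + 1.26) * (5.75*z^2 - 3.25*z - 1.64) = 31.97*z^4 - 32.33*z^3 + 6.1866*z^2 - 0.0278*z - 2.0664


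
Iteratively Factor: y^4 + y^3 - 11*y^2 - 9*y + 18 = (y + 3)*(y^3 - 2*y^2 - 5*y + 6) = (y + 2)*(y + 3)*(y^2 - 4*y + 3) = (y - 1)*(y + 2)*(y + 3)*(y - 3)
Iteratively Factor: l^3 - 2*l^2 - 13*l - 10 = (l - 5)*(l^2 + 3*l + 2) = (l - 5)*(l + 1)*(l + 2)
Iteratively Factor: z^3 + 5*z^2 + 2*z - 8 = (z + 4)*(z^2 + z - 2) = (z + 2)*(z + 4)*(z - 1)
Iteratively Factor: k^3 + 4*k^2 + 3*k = (k)*(k^2 + 4*k + 3) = k*(k + 1)*(k + 3)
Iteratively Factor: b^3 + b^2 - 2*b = (b + 2)*(b^2 - b) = (b - 1)*(b + 2)*(b)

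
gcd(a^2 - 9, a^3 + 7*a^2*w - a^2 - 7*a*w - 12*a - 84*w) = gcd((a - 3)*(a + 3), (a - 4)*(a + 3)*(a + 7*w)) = a + 3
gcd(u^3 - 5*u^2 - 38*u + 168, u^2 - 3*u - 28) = u - 7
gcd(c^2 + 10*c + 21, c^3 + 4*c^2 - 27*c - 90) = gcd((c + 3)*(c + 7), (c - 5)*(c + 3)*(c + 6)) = c + 3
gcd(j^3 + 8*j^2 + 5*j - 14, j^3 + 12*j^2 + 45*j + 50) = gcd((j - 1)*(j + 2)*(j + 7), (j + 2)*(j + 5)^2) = j + 2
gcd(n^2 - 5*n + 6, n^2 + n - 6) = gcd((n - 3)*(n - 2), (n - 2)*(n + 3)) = n - 2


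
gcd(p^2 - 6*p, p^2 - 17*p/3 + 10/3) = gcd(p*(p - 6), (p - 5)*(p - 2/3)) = 1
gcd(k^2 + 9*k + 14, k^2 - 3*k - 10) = k + 2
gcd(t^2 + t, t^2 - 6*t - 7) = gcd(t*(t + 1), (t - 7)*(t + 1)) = t + 1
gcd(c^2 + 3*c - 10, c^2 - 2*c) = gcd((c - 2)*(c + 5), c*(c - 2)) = c - 2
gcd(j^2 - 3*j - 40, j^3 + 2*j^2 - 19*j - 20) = j + 5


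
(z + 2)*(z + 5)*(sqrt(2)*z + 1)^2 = 2*z^4 + 2*sqrt(2)*z^3 + 14*z^3 + 14*sqrt(2)*z^2 + 21*z^2 + 7*z + 20*sqrt(2)*z + 10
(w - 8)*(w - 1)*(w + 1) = w^3 - 8*w^2 - w + 8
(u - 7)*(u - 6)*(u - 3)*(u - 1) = u^4 - 17*u^3 + 97*u^2 - 207*u + 126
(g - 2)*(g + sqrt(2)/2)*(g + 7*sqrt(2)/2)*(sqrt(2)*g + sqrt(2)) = sqrt(2)*g^4 - sqrt(2)*g^3 + 8*g^3 - 8*g^2 + 3*sqrt(2)*g^2/2 - 16*g - 7*sqrt(2)*g/2 - 7*sqrt(2)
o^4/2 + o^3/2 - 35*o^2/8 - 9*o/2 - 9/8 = (o/2 + 1/4)*(o - 3)*(o + 1/2)*(o + 3)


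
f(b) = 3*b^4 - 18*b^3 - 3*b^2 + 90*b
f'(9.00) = 4410.00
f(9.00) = 7128.00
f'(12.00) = 12978.00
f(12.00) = 31752.00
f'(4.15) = -7.23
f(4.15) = -74.84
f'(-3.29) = -902.10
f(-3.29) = 663.91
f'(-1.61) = -90.39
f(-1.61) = -57.40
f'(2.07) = -47.37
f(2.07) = 68.87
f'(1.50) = 0.00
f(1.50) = 82.69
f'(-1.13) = 10.51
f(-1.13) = -74.67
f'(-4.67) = -2281.83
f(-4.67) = 2774.41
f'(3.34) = -85.33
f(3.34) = -30.20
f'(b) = 12*b^3 - 54*b^2 - 6*b + 90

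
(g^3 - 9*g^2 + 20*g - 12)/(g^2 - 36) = (g^2 - 3*g + 2)/(g + 6)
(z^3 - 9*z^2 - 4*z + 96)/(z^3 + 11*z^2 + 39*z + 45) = (z^2 - 12*z + 32)/(z^2 + 8*z + 15)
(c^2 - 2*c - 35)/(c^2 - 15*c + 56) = (c + 5)/(c - 8)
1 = 1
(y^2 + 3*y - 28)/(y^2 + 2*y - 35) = (y - 4)/(y - 5)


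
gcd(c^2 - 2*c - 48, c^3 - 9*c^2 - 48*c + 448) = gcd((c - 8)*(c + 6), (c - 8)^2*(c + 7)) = c - 8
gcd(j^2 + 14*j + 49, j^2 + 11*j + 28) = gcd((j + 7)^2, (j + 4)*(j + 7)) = j + 7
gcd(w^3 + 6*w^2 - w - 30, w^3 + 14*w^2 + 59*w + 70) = w + 5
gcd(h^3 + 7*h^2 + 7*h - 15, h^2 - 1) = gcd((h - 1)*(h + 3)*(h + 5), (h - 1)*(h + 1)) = h - 1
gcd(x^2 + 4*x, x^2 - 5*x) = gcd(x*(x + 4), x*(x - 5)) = x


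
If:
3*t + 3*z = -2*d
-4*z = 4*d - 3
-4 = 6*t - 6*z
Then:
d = 5/8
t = -13/24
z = 1/8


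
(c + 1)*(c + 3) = c^2 + 4*c + 3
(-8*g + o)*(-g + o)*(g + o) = 8*g^3 - g^2*o - 8*g*o^2 + o^3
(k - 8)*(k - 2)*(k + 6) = k^3 - 4*k^2 - 44*k + 96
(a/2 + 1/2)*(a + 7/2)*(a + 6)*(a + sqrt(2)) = a^4/2 + sqrt(2)*a^3/2 + 21*a^3/4 + 21*sqrt(2)*a^2/4 + 61*a^2/4 + 21*a/2 + 61*sqrt(2)*a/4 + 21*sqrt(2)/2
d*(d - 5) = d^2 - 5*d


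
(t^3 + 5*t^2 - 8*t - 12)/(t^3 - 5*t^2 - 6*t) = (t^2 + 4*t - 12)/(t*(t - 6))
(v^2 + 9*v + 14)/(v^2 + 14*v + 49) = (v + 2)/(v + 7)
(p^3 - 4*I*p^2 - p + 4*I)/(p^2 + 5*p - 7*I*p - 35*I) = (p^3 - 4*I*p^2 - p + 4*I)/(p^2 + p*(5 - 7*I) - 35*I)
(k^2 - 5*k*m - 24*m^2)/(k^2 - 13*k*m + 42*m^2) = (k^2 - 5*k*m - 24*m^2)/(k^2 - 13*k*m + 42*m^2)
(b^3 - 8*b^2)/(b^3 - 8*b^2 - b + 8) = b^2/(b^2 - 1)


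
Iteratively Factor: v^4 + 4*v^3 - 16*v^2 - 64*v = (v + 4)*(v^3 - 16*v) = v*(v + 4)*(v^2 - 16) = v*(v + 4)^2*(v - 4)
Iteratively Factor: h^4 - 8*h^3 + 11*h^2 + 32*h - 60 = (h - 3)*(h^3 - 5*h^2 - 4*h + 20) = (h - 3)*(h - 2)*(h^2 - 3*h - 10) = (h - 3)*(h - 2)*(h + 2)*(h - 5)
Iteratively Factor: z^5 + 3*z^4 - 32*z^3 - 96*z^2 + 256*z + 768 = (z - 4)*(z^4 + 7*z^3 - 4*z^2 - 112*z - 192) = (z - 4)*(z + 4)*(z^3 + 3*z^2 - 16*z - 48) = (z - 4)*(z + 3)*(z + 4)*(z^2 - 16) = (z - 4)*(z + 3)*(z + 4)^2*(z - 4)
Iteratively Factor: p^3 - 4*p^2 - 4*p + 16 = (p - 2)*(p^2 - 2*p - 8) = (p - 2)*(p + 2)*(p - 4)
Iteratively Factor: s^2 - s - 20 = (s + 4)*(s - 5)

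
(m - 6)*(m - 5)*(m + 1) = m^3 - 10*m^2 + 19*m + 30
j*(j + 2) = j^2 + 2*j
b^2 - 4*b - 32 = (b - 8)*(b + 4)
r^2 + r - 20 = (r - 4)*(r + 5)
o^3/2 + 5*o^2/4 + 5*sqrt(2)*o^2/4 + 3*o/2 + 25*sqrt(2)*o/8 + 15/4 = (o/2 + sqrt(2)/2)*(o + 5/2)*(o + 3*sqrt(2)/2)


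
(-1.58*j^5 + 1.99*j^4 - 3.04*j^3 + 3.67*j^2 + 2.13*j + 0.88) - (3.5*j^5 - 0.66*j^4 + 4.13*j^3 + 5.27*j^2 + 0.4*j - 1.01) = -5.08*j^5 + 2.65*j^4 - 7.17*j^3 - 1.6*j^2 + 1.73*j + 1.89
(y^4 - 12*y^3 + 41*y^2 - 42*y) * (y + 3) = y^5 - 9*y^4 + 5*y^3 + 81*y^2 - 126*y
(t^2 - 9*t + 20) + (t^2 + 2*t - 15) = 2*t^2 - 7*t + 5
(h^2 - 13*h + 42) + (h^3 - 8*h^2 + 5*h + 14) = h^3 - 7*h^2 - 8*h + 56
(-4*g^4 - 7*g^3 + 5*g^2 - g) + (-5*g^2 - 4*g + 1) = -4*g^4 - 7*g^3 - 5*g + 1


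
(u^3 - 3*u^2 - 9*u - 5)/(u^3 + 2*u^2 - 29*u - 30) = (u + 1)/(u + 6)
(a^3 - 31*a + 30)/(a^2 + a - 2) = (a^2 + a - 30)/(a + 2)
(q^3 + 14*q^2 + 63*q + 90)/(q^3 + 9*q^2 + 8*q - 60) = (q + 3)/(q - 2)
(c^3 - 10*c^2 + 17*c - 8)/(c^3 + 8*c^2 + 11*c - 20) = (c^2 - 9*c + 8)/(c^2 + 9*c + 20)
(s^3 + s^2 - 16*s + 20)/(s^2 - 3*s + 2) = (s^2 + 3*s - 10)/(s - 1)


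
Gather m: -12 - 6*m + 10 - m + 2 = -7*m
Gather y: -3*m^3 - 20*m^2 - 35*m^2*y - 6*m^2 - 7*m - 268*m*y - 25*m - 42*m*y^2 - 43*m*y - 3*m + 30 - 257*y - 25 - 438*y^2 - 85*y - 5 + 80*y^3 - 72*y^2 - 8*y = -3*m^3 - 26*m^2 - 35*m + 80*y^3 + y^2*(-42*m - 510) + y*(-35*m^2 - 311*m - 350)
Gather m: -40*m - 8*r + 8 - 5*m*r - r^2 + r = m*(-5*r - 40) - r^2 - 7*r + 8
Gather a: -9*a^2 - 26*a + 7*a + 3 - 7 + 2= -9*a^2 - 19*a - 2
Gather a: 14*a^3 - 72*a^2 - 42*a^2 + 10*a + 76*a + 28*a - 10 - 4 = 14*a^3 - 114*a^2 + 114*a - 14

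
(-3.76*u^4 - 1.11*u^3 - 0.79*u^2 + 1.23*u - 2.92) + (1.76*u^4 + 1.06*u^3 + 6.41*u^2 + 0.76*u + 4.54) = -2.0*u^4 - 0.05*u^3 + 5.62*u^2 + 1.99*u + 1.62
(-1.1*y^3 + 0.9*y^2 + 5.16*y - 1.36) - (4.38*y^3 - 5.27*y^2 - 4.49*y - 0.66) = -5.48*y^3 + 6.17*y^2 + 9.65*y - 0.7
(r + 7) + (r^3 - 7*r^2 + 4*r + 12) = r^3 - 7*r^2 + 5*r + 19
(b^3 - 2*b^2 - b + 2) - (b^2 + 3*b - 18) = b^3 - 3*b^2 - 4*b + 20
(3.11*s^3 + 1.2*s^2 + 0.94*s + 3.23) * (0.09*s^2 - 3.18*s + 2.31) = 0.2799*s^5 - 9.7818*s^4 + 3.4527*s^3 + 0.0735000000000001*s^2 - 8.1*s + 7.4613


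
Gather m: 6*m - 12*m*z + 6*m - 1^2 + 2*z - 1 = m*(12 - 12*z) + 2*z - 2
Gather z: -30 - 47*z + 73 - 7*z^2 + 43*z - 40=-7*z^2 - 4*z + 3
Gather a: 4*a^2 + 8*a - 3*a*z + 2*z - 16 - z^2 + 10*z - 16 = 4*a^2 + a*(8 - 3*z) - z^2 + 12*z - 32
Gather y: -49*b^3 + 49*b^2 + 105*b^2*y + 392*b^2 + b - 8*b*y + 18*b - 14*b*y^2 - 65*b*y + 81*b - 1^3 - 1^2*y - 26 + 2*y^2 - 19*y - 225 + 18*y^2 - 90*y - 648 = -49*b^3 + 441*b^2 + 100*b + y^2*(20 - 14*b) + y*(105*b^2 - 73*b - 110) - 900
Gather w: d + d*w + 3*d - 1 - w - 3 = 4*d + w*(d - 1) - 4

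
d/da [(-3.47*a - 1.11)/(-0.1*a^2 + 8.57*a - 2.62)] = (-0.347*a^2 - 0.222000000000001*a + 18.6041)/(0.01*a^4 - 1.714*a^3 + 73.9689*a^2 - 44.9068*a + 6.8644)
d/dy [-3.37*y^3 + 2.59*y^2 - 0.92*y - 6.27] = -10.11*y^2 + 5.18*y - 0.92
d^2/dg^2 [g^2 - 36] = 2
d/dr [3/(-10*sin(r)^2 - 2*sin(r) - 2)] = 3*(10*sin(r) + 1)*cos(r)/(2*(5*sin(r)^2 + sin(r) + 1)^2)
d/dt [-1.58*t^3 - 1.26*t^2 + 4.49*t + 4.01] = -4.74*t^2 - 2.52*t + 4.49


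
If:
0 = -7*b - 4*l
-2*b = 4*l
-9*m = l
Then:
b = 0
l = 0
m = 0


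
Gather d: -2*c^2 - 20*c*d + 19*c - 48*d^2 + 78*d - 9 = -2*c^2 + 19*c - 48*d^2 + d*(78 - 20*c) - 9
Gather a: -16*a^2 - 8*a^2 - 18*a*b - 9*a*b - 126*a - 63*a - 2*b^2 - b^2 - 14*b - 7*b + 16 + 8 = -24*a^2 + a*(-27*b - 189) - 3*b^2 - 21*b + 24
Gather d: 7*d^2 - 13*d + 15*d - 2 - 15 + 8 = 7*d^2 + 2*d - 9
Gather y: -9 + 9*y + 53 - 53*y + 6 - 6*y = 50 - 50*y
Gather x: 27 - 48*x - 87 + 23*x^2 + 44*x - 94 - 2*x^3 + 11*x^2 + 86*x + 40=-2*x^3 + 34*x^2 + 82*x - 114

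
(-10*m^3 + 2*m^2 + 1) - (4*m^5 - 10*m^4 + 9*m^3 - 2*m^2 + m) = -4*m^5 + 10*m^4 - 19*m^3 + 4*m^2 - m + 1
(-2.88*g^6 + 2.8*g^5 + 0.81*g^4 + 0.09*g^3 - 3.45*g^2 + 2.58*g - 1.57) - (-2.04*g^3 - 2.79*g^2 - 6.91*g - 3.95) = -2.88*g^6 + 2.8*g^5 + 0.81*g^4 + 2.13*g^3 - 0.66*g^2 + 9.49*g + 2.38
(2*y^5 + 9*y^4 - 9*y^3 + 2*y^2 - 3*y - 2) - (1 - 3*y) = 2*y^5 + 9*y^4 - 9*y^3 + 2*y^2 - 3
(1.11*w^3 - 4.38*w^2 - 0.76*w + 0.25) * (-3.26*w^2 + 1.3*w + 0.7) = -3.6186*w^5 + 15.7218*w^4 - 2.4394*w^3 - 4.869*w^2 - 0.207*w + 0.175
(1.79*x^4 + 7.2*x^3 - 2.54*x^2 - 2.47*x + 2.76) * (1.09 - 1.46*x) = -2.6134*x^5 - 8.5609*x^4 + 11.5564*x^3 + 0.8376*x^2 - 6.7219*x + 3.0084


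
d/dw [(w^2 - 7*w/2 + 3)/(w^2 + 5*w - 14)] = 17/(2*(w^2 + 14*w + 49))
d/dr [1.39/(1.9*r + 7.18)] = -2.641/(1.9*r + 7.18)^2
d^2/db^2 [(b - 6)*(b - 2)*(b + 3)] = 6*b - 10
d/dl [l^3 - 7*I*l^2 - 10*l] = 3*l^2 - 14*I*l - 10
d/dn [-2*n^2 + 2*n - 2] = 2 - 4*n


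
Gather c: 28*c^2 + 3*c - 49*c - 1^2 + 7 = 28*c^2 - 46*c + 6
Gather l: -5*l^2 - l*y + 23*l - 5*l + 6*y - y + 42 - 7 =-5*l^2 + l*(18 - y) + 5*y + 35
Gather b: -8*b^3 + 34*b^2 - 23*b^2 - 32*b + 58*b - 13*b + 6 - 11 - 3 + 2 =-8*b^3 + 11*b^2 + 13*b - 6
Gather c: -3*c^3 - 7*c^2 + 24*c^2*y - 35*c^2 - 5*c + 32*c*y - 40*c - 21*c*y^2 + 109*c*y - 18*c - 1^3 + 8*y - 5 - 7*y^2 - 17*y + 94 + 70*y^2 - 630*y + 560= -3*c^3 + c^2*(24*y - 42) + c*(-21*y^2 + 141*y - 63) + 63*y^2 - 639*y + 648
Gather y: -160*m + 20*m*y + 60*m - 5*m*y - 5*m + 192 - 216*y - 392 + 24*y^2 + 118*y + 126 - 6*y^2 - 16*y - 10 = -105*m + 18*y^2 + y*(15*m - 114) - 84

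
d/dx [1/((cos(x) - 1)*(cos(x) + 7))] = 2*(cos(x) + 3)*sin(x)/((cos(x) - 1)^2*(cos(x) + 7)^2)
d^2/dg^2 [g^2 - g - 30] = 2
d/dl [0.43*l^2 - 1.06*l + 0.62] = 0.86*l - 1.06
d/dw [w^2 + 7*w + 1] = 2*w + 7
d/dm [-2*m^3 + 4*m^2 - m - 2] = -6*m^2 + 8*m - 1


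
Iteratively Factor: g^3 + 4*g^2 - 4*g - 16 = (g + 2)*(g^2 + 2*g - 8) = (g - 2)*(g + 2)*(g + 4)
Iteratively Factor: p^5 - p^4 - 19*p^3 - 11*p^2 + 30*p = (p - 5)*(p^4 + 4*p^3 + p^2 - 6*p) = (p - 5)*(p - 1)*(p^3 + 5*p^2 + 6*p) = (p - 5)*(p - 1)*(p + 3)*(p^2 + 2*p) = (p - 5)*(p - 1)*(p + 2)*(p + 3)*(p)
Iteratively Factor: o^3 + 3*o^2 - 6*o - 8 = (o - 2)*(o^2 + 5*o + 4) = (o - 2)*(o + 1)*(o + 4)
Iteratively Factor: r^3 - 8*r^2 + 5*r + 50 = (r - 5)*(r^2 - 3*r - 10) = (r - 5)*(r + 2)*(r - 5)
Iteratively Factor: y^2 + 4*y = (y + 4)*(y)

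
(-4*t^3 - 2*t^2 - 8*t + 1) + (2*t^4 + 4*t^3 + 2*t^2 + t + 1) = 2*t^4 - 7*t + 2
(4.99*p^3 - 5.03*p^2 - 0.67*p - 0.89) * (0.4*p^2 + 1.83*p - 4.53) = 1.996*p^5 + 7.1197*p^4 - 32.0776*p^3 + 21.2038*p^2 + 1.4064*p + 4.0317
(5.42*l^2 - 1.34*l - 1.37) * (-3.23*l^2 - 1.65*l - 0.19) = -17.5066*l^4 - 4.6148*l^3 + 5.6063*l^2 + 2.5151*l + 0.2603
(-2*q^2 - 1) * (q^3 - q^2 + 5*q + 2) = -2*q^5 + 2*q^4 - 11*q^3 - 3*q^2 - 5*q - 2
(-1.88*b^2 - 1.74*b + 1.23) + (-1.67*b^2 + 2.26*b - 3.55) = -3.55*b^2 + 0.52*b - 2.32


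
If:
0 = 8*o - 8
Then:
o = 1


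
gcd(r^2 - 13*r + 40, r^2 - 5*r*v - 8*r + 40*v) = r - 8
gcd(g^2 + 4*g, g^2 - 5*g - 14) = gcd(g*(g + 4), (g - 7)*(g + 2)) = 1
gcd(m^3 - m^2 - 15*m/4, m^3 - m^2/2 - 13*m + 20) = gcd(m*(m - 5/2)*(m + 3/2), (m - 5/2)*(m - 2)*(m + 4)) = m - 5/2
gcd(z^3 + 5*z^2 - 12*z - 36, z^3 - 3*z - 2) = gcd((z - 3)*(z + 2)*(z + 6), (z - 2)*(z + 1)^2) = 1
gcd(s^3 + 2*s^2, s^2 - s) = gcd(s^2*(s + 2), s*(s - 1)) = s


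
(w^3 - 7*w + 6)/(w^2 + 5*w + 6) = (w^2 - 3*w + 2)/(w + 2)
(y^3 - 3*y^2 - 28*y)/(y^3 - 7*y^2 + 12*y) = (y^2 - 3*y - 28)/(y^2 - 7*y + 12)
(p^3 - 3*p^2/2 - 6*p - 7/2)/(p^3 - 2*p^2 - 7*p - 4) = (p - 7/2)/(p - 4)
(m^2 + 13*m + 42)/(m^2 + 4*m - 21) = (m + 6)/(m - 3)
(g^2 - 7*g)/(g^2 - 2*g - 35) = g/(g + 5)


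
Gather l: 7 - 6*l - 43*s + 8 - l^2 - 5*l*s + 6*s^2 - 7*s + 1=-l^2 + l*(-5*s - 6) + 6*s^2 - 50*s + 16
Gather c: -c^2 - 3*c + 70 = -c^2 - 3*c + 70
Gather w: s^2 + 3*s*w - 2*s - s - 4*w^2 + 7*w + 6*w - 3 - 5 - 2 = s^2 - 3*s - 4*w^2 + w*(3*s + 13) - 10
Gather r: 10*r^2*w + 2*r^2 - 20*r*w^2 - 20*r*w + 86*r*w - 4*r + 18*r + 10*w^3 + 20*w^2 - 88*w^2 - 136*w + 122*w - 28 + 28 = r^2*(10*w + 2) + r*(-20*w^2 + 66*w + 14) + 10*w^3 - 68*w^2 - 14*w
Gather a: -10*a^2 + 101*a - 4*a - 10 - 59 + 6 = -10*a^2 + 97*a - 63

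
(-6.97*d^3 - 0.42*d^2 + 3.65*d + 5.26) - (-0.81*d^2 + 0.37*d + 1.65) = -6.97*d^3 + 0.39*d^2 + 3.28*d + 3.61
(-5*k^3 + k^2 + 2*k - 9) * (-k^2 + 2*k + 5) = 5*k^5 - 11*k^4 - 25*k^3 + 18*k^2 - 8*k - 45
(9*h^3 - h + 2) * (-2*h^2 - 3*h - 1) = -18*h^5 - 27*h^4 - 7*h^3 - h^2 - 5*h - 2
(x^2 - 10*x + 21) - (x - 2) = x^2 - 11*x + 23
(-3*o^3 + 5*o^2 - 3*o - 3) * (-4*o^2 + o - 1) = 12*o^5 - 23*o^4 + 20*o^3 + 4*o^2 + 3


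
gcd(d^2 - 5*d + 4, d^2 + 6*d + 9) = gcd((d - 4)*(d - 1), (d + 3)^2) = 1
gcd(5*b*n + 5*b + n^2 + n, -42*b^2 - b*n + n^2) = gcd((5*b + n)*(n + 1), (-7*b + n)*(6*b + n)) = 1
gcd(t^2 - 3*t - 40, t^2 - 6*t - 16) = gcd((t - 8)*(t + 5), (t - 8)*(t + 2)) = t - 8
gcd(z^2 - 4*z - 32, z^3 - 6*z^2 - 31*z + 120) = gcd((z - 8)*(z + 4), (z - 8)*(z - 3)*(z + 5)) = z - 8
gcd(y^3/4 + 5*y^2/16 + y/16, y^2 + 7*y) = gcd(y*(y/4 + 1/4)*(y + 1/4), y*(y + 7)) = y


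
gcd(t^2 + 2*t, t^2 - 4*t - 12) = t + 2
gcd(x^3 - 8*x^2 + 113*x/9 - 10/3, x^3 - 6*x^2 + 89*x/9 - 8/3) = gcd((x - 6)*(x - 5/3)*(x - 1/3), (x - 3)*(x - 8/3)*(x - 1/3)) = x - 1/3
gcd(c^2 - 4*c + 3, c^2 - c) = c - 1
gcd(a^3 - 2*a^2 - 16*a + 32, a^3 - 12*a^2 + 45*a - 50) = a - 2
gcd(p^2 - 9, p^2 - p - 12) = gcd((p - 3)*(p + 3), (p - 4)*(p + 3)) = p + 3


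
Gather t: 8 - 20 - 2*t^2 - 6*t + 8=-2*t^2 - 6*t - 4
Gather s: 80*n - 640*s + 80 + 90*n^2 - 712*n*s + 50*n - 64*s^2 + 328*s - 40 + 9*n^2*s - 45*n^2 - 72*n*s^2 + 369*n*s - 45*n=45*n^2 + 85*n + s^2*(-72*n - 64) + s*(9*n^2 - 343*n - 312) + 40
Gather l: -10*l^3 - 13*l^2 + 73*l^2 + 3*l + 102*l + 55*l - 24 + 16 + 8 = -10*l^3 + 60*l^2 + 160*l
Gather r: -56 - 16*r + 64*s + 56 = -16*r + 64*s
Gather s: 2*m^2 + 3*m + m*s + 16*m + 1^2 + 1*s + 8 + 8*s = 2*m^2 + 19*m + s*(m + 9) + 9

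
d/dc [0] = 0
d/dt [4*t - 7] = 4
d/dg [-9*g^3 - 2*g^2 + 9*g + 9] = -27*g^2 - 4*g + 9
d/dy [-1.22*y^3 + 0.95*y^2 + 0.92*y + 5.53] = -3.66*y^2 + 1.9*y + 0.92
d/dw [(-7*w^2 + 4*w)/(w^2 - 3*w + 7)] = (17*w^2 - 98*w + 28)/(w^4 - 6*w^3 + 23*w^2 - 42*w + 49)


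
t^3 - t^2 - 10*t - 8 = (t - 4)*(t + 1)*(t + 2)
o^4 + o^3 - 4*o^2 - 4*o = o*(o - 2)*(o + 1)*(o + 2)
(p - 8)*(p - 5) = p^2 - 13*p + 40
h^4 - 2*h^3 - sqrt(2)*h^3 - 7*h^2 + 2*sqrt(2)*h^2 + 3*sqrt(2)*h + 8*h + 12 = (h - 3)*(h + 1)*(h - 2*sqrt(2))*(h + sqrt(2))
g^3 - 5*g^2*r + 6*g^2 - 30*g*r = g*(g + 6)*(g - 5*r)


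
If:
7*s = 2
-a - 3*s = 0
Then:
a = -6/7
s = 2/7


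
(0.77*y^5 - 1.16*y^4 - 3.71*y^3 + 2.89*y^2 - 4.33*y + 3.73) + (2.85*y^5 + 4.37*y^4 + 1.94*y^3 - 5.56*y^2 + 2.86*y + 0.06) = 3.62*y^5 + 3.21*y^4 - 1.77*y^3 - 2.67*y^2 - 1.47*y + 3.79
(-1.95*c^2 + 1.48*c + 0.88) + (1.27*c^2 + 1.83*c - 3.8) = -0.68*c^2 + 3.31*c - 2.92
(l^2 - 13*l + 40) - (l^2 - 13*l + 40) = 0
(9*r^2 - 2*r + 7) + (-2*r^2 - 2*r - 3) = 7*r^2 - 4*r + 4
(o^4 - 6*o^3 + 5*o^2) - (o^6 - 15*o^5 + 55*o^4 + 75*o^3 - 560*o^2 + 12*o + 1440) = -o^6 + 15*o^5 - 54*o^4 - 81*o^3 + 565*o^2 - 12*o - 1440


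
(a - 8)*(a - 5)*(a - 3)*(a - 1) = a^4 - 17*a^3 + 95*a^2 - 199*a + 120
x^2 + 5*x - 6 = (x - 1)*(x + 6)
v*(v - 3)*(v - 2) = v^3 - 5*v^2 + 6*v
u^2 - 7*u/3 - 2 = (u - 3)*(u + 2/3)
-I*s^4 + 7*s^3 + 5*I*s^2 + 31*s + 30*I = (s - 2*I)*(s + 3*I)*(s + 5*I)*(-I*s + 1)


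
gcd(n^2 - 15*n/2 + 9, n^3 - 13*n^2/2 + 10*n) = 1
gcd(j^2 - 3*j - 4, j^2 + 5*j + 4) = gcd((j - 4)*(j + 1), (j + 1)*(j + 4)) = j + 1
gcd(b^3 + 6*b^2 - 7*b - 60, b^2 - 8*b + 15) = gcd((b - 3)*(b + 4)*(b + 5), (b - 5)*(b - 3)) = b - 3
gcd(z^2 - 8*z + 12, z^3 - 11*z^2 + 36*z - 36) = z^2 - 8*z + 12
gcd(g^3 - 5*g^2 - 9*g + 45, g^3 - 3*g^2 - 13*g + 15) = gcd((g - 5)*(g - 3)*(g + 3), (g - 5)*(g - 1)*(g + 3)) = g^2 - 2*g - 15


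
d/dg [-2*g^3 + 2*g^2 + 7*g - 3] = -6*g^2 + 4*g + 7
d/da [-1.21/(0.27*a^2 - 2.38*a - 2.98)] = (0.6534*a - 2.8798)/(-0.27*a^2 + 2.38*a + 2.98)^2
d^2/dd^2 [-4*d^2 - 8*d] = -8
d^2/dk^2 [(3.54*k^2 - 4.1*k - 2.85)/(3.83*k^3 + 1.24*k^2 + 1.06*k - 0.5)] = (103.855812*k^6 - 360.85494*k^5 - 704.736852*k^4 - 110.280032*k^3 - 176.76474*k^2 - 70.47474*k - 12.51452)/(56.181887*k^9 + 54.568308*k^8 + 64.314126*k^7 + 10.108186*k^6 + 3.552132*k^5 - 10.306008*k^4 + 0.120316*k^3 - 0.7554*k^2 + 0.795*k - 0.125)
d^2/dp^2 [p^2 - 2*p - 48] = 2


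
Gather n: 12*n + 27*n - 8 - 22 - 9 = 39*n - 39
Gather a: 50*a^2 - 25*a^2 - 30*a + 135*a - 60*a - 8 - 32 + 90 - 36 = 25*a^2 + 45*a + 14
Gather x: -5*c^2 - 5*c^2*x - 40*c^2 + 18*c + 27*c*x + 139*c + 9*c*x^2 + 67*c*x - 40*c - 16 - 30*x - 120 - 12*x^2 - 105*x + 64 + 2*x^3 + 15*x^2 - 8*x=-45*c^2 + 117*c + 2*x^3 + x^2*(9*c + 3) + x*(-5*c^2 + 94*c - 143) - 72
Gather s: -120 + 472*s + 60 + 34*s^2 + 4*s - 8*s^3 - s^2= -8*s^3 + 33*s^2 + 476*s - 60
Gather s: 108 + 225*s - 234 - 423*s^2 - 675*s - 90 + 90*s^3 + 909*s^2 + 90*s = 90*s^3 + 486*s^2 - 360*s - 216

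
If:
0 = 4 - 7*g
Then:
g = 4/7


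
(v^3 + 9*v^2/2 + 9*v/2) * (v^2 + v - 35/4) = v^5 + 11*v^4/2 + v^3/4 - 279*v^2/8 - 315*v/8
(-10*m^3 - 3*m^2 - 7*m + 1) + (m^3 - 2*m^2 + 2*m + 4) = -9*m^3 - 5*m^2 - 5*m + 5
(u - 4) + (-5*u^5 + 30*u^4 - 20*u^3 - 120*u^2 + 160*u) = -5*u^5 + 30*u^4 - 20*u^3 - 120*u^2 + 161*u - 4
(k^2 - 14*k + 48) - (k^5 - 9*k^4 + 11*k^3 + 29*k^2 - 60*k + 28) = -k^5 + 9*k^4 - 11*k^3 - 28*k^2 + 46*k + 20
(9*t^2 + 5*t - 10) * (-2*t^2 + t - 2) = -18*t^4 - t^3 + 7*t^2 - 20*t + 20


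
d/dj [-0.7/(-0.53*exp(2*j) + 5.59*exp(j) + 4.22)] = (3.913 - 0.742*exp(j))*exp(j)/(-0.53*exp(2*j) + 5.59*exp(j) + 4.22)^2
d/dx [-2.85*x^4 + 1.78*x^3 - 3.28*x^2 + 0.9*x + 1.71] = -11.4*x^3 + 5.34*x^2 - 6.56*x + 0.9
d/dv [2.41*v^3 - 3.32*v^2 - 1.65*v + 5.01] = 7.23*v^2 - 6.64*v - 1.65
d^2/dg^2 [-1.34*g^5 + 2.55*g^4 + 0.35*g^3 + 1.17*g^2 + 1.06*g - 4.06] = -26.8*g^3 + 30.6*g^2 + 2.1*g + 2.34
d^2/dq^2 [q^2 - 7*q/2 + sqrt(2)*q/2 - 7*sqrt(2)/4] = 2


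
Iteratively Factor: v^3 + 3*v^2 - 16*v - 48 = (v - 4)*(v^2 + 7*v + 12) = (v - 4)*(v + 4)*(v + 3)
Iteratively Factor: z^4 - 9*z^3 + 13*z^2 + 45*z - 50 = (z - 5)*(z^3 - 4*z^2 - 7*z + 10) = (z - 5)^2*(z^2 + z - 2) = (z - 5)^2*(z - 1)*(z + 2)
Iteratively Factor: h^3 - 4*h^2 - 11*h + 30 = (h - 5)*(h^2 + h - 6) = (h - 5)*(h + 3)*(h - 2)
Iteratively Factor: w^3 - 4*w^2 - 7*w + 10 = (w + 2)*(w^2 - 6*w + 5) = (w - 5)*(w + 2)*(w - 1)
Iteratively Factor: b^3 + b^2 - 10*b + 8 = (b + 4)*(b^2 - 3*b + 2) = (b - 1)*(b + 4)*(b - 2)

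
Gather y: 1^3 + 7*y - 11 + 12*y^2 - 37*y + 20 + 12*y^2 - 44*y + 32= 24*y^2 - 74*y + 42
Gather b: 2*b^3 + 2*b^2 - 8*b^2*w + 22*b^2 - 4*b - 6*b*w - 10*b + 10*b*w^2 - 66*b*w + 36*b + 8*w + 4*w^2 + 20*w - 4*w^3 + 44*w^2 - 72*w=2*b^3 + b^2*(24 - 8*w) + b*(10*w^2 - 72*w + 22) - 4*w^3 + 48*w^2 - 44*w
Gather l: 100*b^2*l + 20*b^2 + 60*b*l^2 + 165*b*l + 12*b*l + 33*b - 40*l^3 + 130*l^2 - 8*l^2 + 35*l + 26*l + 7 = 20*b^2 + 33*b - 40*l^3 + l^2*(60*b + 122) + l*(100*b^2 + 177*b + 61) + 7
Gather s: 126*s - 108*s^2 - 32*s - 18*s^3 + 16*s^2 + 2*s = -18*s^3 - 92*s^2 + 96*s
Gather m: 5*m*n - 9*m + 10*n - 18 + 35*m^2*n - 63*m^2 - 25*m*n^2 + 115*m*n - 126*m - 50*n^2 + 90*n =m^2*(35*n - 63) + m*(-25*n^2 + 120*n - 135) - 50*n^2 + 100*n - 18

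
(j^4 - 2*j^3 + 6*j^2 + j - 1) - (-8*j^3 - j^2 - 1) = j^4 + 6*j^3 + 7*j^2 + j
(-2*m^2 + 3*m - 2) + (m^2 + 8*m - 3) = -m^2 + 11*m - 5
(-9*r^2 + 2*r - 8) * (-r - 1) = 9*r^3 + 7*r^2 + 6*r + 8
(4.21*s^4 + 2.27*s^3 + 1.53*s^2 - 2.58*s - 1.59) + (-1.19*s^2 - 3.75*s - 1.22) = 4.21*s^4 + 2.27*s^3 + 0.34*s^2 - 6.33*s - 2.81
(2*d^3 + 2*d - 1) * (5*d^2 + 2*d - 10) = 10*d^5 + 4*d^4 - 10*d^3 - d^2 - 22*d + 10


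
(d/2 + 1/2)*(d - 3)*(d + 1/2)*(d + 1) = d^4/2 - d^3/4 - 11*d^2/4 - 11*d/4 - 3/4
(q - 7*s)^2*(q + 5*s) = q^3 - 9*q^2*s - 21*q*s^2 + 245*s^3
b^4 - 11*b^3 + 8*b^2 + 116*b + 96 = (b - 8)*(b - 6)*(b + 1)*(b + 2)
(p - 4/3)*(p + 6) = p^2 + 14*p/3 - 8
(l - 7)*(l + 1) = l^2 - 6*l - 7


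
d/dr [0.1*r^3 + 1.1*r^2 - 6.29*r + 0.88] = 0.3*r^2 + 2.2*r - 6.29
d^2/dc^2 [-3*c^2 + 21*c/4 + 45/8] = -6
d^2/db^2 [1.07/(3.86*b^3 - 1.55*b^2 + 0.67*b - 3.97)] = ((3.317 - 24.7812*b)*(3.86*b^3 - 1.55*b^2 + 0.67*b - 3.97) + 1.07*(11.58*b^2 - 3.1*b + 0.67)*(23.16*b^2 - 6.2*b + 1.34))/(3.86*b^3 - 1.55*b^2 + 0.67*b - 3.97)^3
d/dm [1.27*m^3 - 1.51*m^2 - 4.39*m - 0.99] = 3.81*m^2 - 3.02*m - 4.39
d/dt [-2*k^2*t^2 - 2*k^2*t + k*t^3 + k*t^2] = k*(-4*k*t - 2*k + 3*t^2 + 2*t)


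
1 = 1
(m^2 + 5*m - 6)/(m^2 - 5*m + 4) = (m + 6)/(m - 4)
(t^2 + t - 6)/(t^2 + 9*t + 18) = (t - 2)/(t + 6)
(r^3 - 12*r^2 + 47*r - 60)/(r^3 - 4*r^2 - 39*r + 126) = (r^2 - 9*r + 20)/(r^2 - r - 42)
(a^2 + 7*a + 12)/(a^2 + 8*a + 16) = (a + 3)/(a + 4)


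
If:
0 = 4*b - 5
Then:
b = 5/4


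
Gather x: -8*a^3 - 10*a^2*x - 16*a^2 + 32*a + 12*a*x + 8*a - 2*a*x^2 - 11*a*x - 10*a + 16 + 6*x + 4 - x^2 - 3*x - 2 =-8*a^3 - 16*a^2 + 30*a + x^2*(-2*a - 1) + x*(-10*a^2 + a + 3) + 18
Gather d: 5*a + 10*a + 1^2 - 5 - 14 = 15*a - 18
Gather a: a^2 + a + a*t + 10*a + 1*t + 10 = a^2 + a*(t + 11) + t + 10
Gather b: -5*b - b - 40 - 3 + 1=-6*b - 42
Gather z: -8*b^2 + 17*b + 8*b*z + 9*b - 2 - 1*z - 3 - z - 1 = -8*b^2 + 26*b + z*(8*b - 2) - 6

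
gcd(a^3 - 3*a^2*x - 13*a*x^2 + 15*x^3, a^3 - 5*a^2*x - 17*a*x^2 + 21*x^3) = -a^2 - 2*a*x + 3*x^2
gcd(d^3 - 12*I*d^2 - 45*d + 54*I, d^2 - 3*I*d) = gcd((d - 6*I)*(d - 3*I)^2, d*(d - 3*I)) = d - 3*I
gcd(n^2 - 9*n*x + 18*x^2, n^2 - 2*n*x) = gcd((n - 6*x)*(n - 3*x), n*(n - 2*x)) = 1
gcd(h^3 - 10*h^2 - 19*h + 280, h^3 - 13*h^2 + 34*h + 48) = h - 8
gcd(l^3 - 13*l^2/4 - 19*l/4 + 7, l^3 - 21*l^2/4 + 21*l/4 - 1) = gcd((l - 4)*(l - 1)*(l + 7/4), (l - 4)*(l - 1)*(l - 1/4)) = l^2 - 5*l + 4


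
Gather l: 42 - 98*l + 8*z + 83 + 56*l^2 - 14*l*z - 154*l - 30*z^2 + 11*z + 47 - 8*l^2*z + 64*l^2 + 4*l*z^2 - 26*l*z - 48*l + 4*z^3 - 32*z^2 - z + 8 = l^2*(120 - 8*z) + l*(4*z^2 - 40*z - 300) + 4*z^3 - 62*z^2 + 18*z + 180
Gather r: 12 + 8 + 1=21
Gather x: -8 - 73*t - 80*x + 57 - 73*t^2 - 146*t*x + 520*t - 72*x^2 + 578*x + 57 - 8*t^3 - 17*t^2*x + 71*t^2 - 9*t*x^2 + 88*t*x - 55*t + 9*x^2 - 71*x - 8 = -8*t^3 - 2*t^2 + 392*t + x^2*(-9*t - 63) + x*(-17*t^2 - 58*t + 427) + 98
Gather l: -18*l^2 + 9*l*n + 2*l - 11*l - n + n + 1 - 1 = -18*l^2 + l*(9*n - 9)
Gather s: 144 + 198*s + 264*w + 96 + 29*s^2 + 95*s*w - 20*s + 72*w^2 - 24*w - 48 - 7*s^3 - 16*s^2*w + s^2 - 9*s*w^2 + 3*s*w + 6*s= -7*s^3 + s^2*(30 - 16*w) + s*(-9*w^2 + 98*w + 184) + 72*w^2 + 240*w + 192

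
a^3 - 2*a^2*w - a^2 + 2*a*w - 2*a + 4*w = (a - 2)*(a + 1)*(a - 2*w)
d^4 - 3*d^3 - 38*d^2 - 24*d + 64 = (d - 8)*(d - 1)*(d + 2)*(d + 4)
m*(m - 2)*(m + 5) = m^3 + 3*m^2 - 10*m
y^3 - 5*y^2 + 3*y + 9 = (y - 3)^2*(y + 1)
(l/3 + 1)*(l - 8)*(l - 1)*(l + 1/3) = l^4/3 - 17*l^3/9 - 7*l^2 + 53*l/9 + 8/3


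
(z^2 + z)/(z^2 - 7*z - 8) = z/(z - 8)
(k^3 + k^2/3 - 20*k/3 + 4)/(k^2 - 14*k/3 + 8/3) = (k^2 + k - 6)/(k - 4)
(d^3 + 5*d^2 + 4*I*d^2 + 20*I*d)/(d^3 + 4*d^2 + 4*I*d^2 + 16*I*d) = (d + 5)/(d + 4)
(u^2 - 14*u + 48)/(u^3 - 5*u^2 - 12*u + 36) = (u - 8)/(u^2 + u - 6)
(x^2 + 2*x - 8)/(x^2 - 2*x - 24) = (x - 2)/(x - 6)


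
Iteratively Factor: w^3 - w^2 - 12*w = (w + 3)*(w^2 - 4*w) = (w - 4)*(w + 3)*(w)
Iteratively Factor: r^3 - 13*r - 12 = (r + 3)*(r^2 - 3*r - 4) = (r + 1)*(r + 3)*(r - 4)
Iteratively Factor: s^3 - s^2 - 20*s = (s + 4)*(s^2 - 5*s) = s*(s + 4)*(s - 5)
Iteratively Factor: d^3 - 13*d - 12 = (d + 1)*(d^2 - d - 12) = (d + 1)*(d + 3)*(d - 4)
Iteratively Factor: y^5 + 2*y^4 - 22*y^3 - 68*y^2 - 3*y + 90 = (y + 2)*(y^4 - 22*y^2 - 24*y + 45) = (y + 2)*(y + 3)*(y^3 - 3*y^2 - 13*y + 15) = (y - 1)*(y + 2)*(y + 3)*(y^2 - 2*y - 15) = (y - 5)*(y - 1)*(y + 2)*(y + 3)*(y + 3)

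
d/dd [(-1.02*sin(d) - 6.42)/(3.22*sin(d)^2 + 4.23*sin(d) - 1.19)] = (3.2844*sin(d)^2 + 41.3448*sin(d) + 28.3704)*cos(d)/(10.3684*sin(d)^4 + 27.2412*sin(d)^3 + 10.2293*sin(d)^2 - 10.0674*sin(d) + 1.4161)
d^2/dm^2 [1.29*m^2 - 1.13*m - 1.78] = 2.58000000000000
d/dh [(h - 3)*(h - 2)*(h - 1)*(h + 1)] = 4*h^3 - 15*h^2 + 10*h + 5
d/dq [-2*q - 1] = -2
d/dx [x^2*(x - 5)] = x*(3*x - 10)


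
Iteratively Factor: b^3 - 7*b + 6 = (b + 3)*(b^2 - 3*b + 2) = (b - 2)*(b + 3)*(b - 1)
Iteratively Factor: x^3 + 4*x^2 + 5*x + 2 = (x + 2)*(x^2 + 2*x + 1) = (x + 1)*(x + 2)*(x + 1)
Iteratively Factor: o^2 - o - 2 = (o + 1)*(o - 2)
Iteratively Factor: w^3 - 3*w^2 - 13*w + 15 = (w - 5)*(w^2 + 2*w - 3) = (w - 5)*(w - 1)*(w + 3)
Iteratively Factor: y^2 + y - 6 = (y + 3)*(y - 2)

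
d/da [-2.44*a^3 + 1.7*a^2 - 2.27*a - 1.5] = -7.32*a^2 + 3.4*a - 2.27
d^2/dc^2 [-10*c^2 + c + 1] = -20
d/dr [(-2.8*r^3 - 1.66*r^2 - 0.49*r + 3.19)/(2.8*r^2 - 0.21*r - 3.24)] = (-7.84*r^4 + 1.176*r^3 + 28.9366*r^2 - 7.1072*r + 2.2575)/(7.84*r^4 - 1.176*r^3 - 18.0999*r^2 + 1.3608*r + 10.4976)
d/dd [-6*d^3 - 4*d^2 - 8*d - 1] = -18*d^2 - 8*d - 8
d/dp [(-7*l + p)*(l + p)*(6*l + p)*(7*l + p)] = -343*l^3 - 86*l^2*p + 21*l*p^2 + 4*p^3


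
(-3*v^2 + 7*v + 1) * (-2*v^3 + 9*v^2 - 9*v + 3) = 6*v^5 - 41*v^4 + 88*v^3 - 63*v^2 + 12*v + 3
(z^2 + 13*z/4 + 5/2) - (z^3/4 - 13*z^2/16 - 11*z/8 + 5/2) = -z^3/4 + 29*z^2/16 + 37*z/8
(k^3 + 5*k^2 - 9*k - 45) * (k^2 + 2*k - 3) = k^5 + 7*k^4 - 2*k^3 - 78*k^2 - 63*k + 135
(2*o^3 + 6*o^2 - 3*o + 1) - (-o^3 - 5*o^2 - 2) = 3*o^3 + 11*o^2 - 3*o + 3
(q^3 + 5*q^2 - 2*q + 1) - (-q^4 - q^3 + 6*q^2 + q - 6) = q^4 + 2*q^3 - q^2 - 3*q + 7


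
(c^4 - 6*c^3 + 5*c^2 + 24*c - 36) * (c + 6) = c^5 - 31*c^3 + 54*c^2 + 108*c - 216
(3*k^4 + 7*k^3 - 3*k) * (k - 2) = 3*k^5 + k^4 - 14*k^3 - 3*k^2 + 6*k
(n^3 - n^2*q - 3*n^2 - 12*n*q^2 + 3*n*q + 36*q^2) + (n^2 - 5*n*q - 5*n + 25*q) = n^3 - n^2*q - 2*n^2 - 12*n*q^2 - 2*n*q - 5*n + 36*q^2 + 25*q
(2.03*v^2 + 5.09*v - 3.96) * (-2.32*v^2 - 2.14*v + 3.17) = -4.7096*v^4 - 16.153*v^3 + 4.7297*v^2 + 24.6097*v - 12.5532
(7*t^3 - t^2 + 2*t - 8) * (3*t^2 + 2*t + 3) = 21*t^5 + 11*t^4 + 25*t^3 - 23*t^2 - 10*t - 24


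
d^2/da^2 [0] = 0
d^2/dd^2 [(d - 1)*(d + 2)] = 2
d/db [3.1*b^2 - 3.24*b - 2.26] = 6.2*b - 3.24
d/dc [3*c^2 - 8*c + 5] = 6*c - 8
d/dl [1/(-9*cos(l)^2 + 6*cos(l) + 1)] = 6*(1 - 3*cos(l))*sin(l)/(-9*cos(l)^2 + 6*cos(l) + 1)^2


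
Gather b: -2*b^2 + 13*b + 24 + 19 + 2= -2*b^2 + 13*b + 45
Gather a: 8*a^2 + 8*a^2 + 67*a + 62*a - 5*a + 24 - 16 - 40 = 16*a^2 + 124*a - 32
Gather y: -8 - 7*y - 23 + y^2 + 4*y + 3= y^2 - 3*y - 28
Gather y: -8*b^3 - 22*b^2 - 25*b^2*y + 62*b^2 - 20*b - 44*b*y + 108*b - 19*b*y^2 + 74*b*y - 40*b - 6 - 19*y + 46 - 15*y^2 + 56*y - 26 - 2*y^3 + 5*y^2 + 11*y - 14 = -8*b^3 + 40*b^2 + 48*b - 2*y^3 + y^2*(-19*b - 10) + y*(-25*b^2 + 30*b + 48)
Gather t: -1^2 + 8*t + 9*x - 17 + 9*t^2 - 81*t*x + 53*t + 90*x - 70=9*t^2 + t*(61 - 81*x) + 99*x - 88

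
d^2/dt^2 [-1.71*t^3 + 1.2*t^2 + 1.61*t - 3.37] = 2.4 - 10.26*t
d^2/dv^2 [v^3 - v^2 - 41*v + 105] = 6*v - 2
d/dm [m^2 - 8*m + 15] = 2*m - 8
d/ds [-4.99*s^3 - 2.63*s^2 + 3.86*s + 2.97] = -14.97*s^2 - 5.26*s + 3.86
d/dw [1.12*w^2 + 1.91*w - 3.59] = 2.24*w + 1.91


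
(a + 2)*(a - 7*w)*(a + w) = a^3 - 6*a^2*w + 2*a^2 - 7*a*w^2 - 12*a*w - 14*w^2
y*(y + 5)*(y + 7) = y^3 + 12*y^2 + 35*y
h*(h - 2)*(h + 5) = h^3 + 3*h^2 - 10*h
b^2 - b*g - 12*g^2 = (b - 4*g)*(b + 3*g)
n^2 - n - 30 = (n - 6)*(n + 5)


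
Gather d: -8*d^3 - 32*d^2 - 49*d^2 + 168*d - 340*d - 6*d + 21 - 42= -8*d^3 - 81*d^2 - 178*d - 21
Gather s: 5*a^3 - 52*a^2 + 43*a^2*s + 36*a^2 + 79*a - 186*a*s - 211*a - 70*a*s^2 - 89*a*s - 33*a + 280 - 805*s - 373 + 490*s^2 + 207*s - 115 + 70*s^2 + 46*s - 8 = 5*a^3 - 16*a^2 - 165*a + s^2*(560 - 70*a) + s*(43*a^2 - 275*a - 552) - 216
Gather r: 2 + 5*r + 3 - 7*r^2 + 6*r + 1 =-7*r^2 + 11*r + 6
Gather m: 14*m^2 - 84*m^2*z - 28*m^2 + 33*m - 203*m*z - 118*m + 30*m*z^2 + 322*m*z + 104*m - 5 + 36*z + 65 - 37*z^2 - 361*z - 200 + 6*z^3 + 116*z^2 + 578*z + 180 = m^2*(-84*z - 14) + m*(30*z^2 + 119*z + 19) + 6*z^3 + 79*z^2 + 253*z + 40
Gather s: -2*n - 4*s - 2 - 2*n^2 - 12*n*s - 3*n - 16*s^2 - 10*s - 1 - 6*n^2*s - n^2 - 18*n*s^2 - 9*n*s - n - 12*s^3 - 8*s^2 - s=-3*n^2 - 6*n - 12*s^3 + s^2*(-18*n - 24) + s*(-6*n^2 - 21*n - 15) - 3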